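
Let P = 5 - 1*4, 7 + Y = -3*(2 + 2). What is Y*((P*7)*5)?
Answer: -665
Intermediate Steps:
Y = -19 (Y = -7 - 3*(2 + 2) = -7 - 3*4 = -7 - 12 = -19)
P = 1 (P = 5 - 4 = 1)
Y*((P*7)*5) = -19*1*7*5 = -133*5 = -19*35 = -665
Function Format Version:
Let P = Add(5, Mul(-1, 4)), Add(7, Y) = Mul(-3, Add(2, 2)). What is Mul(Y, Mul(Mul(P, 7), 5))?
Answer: -665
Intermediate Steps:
Y = -19 (Y = Add(-7, Mul(-3, Add(2, 2))) = Add(-7, Mul(-3, 4)) = Add(-7, -12) = -19)
P = 1 (P = Add(5, -4) = 1)
Mul(Y, Mul(Mul(P, 7), 5)) = Mul(-19, Mul(Mul(1, 7), 5)) = Mul(-19, Mul(7, 5)) = Mul(-19, 35) = -665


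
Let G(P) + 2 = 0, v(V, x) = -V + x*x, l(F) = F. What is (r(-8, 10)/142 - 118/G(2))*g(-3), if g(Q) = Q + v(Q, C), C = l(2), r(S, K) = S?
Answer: 16740/71 ≈ 235.77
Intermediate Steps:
C = 2
v(V, x) = x**2 - V (v(V, x) = -V + x**2 = x**2 - V)
G(P) = -2 (G(P) = -2 + 0 = -2)
g(Q) = 4 (g(Q) = Q + (2**2 - Q) = Q + (4 - Q) = 4)
(r(-8, 10)/142 - 118/G(2))*g(-3) = (-8/142 - 118/(-2))*4 = (-8*1/142 - 118*(-1/2))*4 = (-4/71 + 59)*4 = (4185/71)*4 = 16740/71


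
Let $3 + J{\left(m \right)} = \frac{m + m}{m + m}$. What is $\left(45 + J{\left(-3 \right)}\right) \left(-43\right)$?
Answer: $-1849$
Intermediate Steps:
$J{\left(m \right)} = -2$ ($J{\left(m \right)} = -3 + \frac{m + m}{m + m} = -3 + \frac{2 m}{2 m} = -3 + 2 m \frac{1}{2 m} = -3 + 1 = -2$)
$\left(45 + J{\left(-3 \right)}\right) \left(-43\right) = \left(45 - 2\right) \left(-43\right) = 43 \left(-43\right) = -1849$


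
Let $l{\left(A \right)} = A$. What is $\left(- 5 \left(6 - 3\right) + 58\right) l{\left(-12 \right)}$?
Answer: $-516$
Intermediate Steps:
$\left(- 5 \left(6 - 3\right) + 58\right) l{\left(-12 \right)} = \left(- 5 \left(6 - 3\right) + 58\right) \left(-12\right) = \left(\left(-5\right) 3 + 58\right) \left(-12\right) = \left(-15 + 58\right) \left(-12\right) = 43 \left(-12\right) = -516$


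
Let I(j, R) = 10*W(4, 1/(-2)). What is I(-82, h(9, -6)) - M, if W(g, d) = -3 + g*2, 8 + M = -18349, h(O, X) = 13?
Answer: 18407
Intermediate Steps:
M = -18357 (M = -8 - 18349 = -18357)
W(g, d) = -3 + 2*g
I(j, R) = 50 (I(j, R) = 10*(-3 + 2*4) = 10*(-3 + 8) = 10*5 = 50)
I(-82, h(9, -6)) - M = 50 - 1*(-18357) = 50 + 18357 = 18407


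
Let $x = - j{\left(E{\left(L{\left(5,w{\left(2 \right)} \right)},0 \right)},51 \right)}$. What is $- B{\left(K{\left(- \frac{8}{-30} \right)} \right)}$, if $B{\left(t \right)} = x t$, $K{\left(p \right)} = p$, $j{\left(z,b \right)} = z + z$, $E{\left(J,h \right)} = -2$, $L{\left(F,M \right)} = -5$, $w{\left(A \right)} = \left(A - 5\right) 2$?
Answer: $- \frac{16}{15} \approx -1.0667$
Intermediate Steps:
$w{\left(A \right)} = -10 + 2 A$ ($w{\left(A \right)} = \left(-5 + A\right) 2 = -10 + 2 A$)
$j{\left(z,b \right)} = 2 z$
$x = 4$ ($x = - 2 \left(-2\right) = \left(-1\right) \left(-4\right) = 4$)
$B{\left(t \right)} = 4 t$
$- B{\left(K{\left(- \frac{8}{-30} \right)} \right)} = - 4 \left(- \frac{8}{-30}\right) = - 4 \left(\left(-8\right) \left(- \frac{1}{30}\right)\right) = - \frac{4 \cdot 4}{15} = \left(-1\right) \frac{16}{15} = - \frac{16}{15}$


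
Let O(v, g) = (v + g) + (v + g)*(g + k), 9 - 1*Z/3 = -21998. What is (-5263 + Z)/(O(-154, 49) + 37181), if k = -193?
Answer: 30379/26098 ≈ 1.1640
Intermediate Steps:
Z = 66021 (Z = 27 - 3*(-21998) = 27 + 65994 = 66021)
O(v, g) = g + v + (-193 + g)*(g + v) (O(v, g) = (v + g) + (v + g)*(g - 193) = (g + v) + (g + v)*(-193 + g) = (g + v) + (-193 + g)*(g + v) = g + v + (-193 + g)*(g + v))
(-5263 + Z)/(O(-154, 49) + 37181) = (-5263 + 66021)/((49² - 192*49 - 192*(-154) + 49*(-154)) + 37181) = 60758/((2401 - 9408 + 29568 - 7546) + 37181) = 60758/(15015 + 37181) = 60758/52196 = 60758*(1/52196) = 30379/26098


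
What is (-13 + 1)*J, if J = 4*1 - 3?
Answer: -12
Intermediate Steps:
J = 1 (J = 4 - 3 = 1)
(-13 + 1)*J = (-13 + 1)*1 = -12*1 = -12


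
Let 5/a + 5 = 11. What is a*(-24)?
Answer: -20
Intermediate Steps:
a = 5/6 (a = 5/(-5 + 11) = 5/6 ≈ 0.83333)
a*(-24) = (5/6)*(-24) = -20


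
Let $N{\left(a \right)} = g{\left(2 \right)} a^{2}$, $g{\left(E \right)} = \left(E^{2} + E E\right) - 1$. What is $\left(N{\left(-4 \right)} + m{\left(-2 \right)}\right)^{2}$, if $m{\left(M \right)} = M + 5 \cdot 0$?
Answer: $12100$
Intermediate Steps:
$m{\left(M \right)} = M$ ($m{\left(M \right)} = M + 0 = M$)
$g{\left(E \right)} = -1 + 2 E^{2}$ ($g{\left(E \right)} = \left(E^{2} + E^{2}\right) - 1 = 2 E^{2} - 1 = -1 + 2 E^{2}$)
$N{\left(a \right)} = 7 a^{2}$ ($N{\left(a \right)} = \left(-1 + 2 \cdot 2^{2}\right) a^{2} = \left(-1 + 2 \cdot 4\right) a^{2} = \left(-1 + 8\right) a^{2} = 7 a^{2}$)
$\left(N{\left(-4 \right)} + m{\left(-2 \right)}\right)^{2} = \left(7 \left(-4\right)^{2} - 2\right)^{2} = \left(7 \cdot 16 - 2\right)^{2} = \left(112 - 2\right)^{2} = 110^{2} = 12100$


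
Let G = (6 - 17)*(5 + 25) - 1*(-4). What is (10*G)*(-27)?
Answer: 88020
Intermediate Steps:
G = -326 (G = -11*30 + 4 = -330 + 4 = -326)
(10*G)*(-27) = (10*(-326))*(-27) = -3260*(-27) = 88020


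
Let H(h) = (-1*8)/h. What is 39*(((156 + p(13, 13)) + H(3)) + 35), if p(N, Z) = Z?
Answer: 7852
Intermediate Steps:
H(h) = -8/h
39*(((156 + p(13, 13)) + H(3)) + 35) = 39*(((156 + 13) - 8/3) + 35) = 39*((169 - 8*⅓) + 35) = 39*((169 - 8/3) + 35) = 39*(499/3 + 35) = 39*(604/3) = 7852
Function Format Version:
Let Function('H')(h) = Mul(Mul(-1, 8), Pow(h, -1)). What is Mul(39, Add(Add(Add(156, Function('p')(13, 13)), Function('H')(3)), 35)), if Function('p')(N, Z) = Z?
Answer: 7852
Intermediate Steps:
Function('H')(h) = Mul(-8, Pow(h, -1))
Mul(39, Add(Add(Add(156, Function('p')(13, 13)), Function('H')(3)), 35)) = Mul(39, Add(Add(Add(156, 13), Mul(-8, Pow(3, -1))), 35)) = Mul(39, Add(Add(169, Mul(-8, Rational(1, 3))), 35)) = Mul(39, Add(Add(169, Rational(-8, 3)), 35)) = Mul(39, Add(Rational(499, 3), 35)) = Mul(39, Rational(604, 3)) = 7852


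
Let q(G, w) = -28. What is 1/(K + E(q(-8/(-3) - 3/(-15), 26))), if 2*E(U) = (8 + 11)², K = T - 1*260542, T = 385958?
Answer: 2/251193 ≈ 7.9620e-6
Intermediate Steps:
K = 125416 (K = 385958 - 1*260542 = 385958 - 260542 = 125416)
E(U) = 361/2 (E(U) = (8 + 11)²/2 = (½)*19² = (½)*361 = 361/2)
1/(K + E(q(-8/(-3) - 3/(-15), 26))) = 1/(125416 + 361/2) = 1/(251193/2) = 2/251193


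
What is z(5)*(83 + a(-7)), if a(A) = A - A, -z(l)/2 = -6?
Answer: 996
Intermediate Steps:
z(l) = 12 (z(l) = -2*(-6) = 12)
a(A) = 0
z(5)*(83 + a(-7)) = 12*(83 + 0) = 12*83 = 996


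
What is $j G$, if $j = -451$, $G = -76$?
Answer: $34276$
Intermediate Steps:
$j G = \left(-451\right) \left(-76\right) = 34276$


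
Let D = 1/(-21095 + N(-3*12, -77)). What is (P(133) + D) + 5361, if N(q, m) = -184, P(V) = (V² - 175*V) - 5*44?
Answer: -9469156/21279 ≈ -445.00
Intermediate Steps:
P(V) = -220 + V² - 175*V (P(V) = (V² - 175*V) - 220 = -220 + V² - 175*V)
D = -1/21279 (D = 1/(-21095 - 184) = 1/(-21279) = -1/21279 ≈ -4.6995e-5)
(P(133) + D) + 5361 = ((-220 + 133² - 175*133) - 1/21279) + 5361 = ((-220 + 17689 - 23275) - 1/21279) + 5361 = (-5806 - 1/21279) + 5361 = -123545875/21279 + 5361 = -9469156/21279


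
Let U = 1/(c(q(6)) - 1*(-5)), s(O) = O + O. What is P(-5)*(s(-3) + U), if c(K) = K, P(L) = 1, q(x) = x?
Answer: -65/11 ≈ -5.9091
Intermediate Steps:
s(O) = 2*O
U = 1/11 (U = 1/(6 - 1*(-5)) = 1/(6 + 5) = 1/11 ≈ 0.090909)
P(-5)*(s(-3) + U) = 1*(2*(-3) + 1/11) = 1*(-6 + 1/11) = 1*(-65/11) = -65/11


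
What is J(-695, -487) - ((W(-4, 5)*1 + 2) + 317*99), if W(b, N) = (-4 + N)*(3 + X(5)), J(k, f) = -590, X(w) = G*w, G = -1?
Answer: -31973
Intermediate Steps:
X(w) = -w
W(b, N) = 8 - 2*N (W(b, N) = (-4 + N)*(3 - 1*5) = (-4 + N)*(3 - 5) = (-4 + N)*(-2) = 8 - 2*N)
J(-695, -487) - ((W(-4, 5)*1 + 2) + 317*99) = -590 - (((8 - 2*5)*1 + 2) + 317*99) = -590 - (((8 - 10)*1 + 2) + 31383) = -590 - ((-2*1 + 2) + 31383) = -590 - ((-2 + 2) + 31383) = -590 - (0 + 31383) = -590 - 1*31383 = -590 - 31383 = -31973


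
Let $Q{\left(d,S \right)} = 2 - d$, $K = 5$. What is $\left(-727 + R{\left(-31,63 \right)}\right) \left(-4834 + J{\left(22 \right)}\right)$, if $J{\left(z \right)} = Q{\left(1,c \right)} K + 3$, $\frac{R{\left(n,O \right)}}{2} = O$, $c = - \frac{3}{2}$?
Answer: $2900426$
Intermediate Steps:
$c = - \frac{3}{2}$ ($c = \left(-3\right) \frac{1}{2} = - \frac{3}{2} \approx -1.5$)
$R{\left(n,O \right)} = 2 O$
$J{\left(z \right)} = 8$ ($J{\left(z \right)} = \left(2 - 1\right) 5 + 3 = 1 \cdot 5 + 3 = 5 + 3 = 8$)
$\left(-727 + R{\left(-31,63 \right)}\right) \left(-4834 + J{\left(22 \right)}\right) = \left(-727 + 2 \cdot 63\right) \left(-4834 + 8\right) = \left(-727 + 126\right) \left(-4826\right) = \left(-601\right) \left(-4826\right) = 2900426$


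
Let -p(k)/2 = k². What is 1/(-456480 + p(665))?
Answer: -1/1340930 ≈ -7.4575e-7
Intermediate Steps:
p(k) = -2*k²
1/(-456480 + p(665)) = 1/(-456480 - 2*665²) = 1/(-456480 - 2*442225) = 1/(-456480 - 884450) = 1/(-1340930) = -1/1340930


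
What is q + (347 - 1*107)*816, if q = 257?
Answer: 196097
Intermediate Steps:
q + (347 - 1*107)*816 = 257 + (347 - 1*107)*816 = 257 + (347 - 107)*816 = 257 + 240*816 = 257 + 195840 = 196097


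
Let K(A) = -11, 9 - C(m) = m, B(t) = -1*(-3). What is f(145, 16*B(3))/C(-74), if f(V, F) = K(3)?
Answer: -11/83 ≈ -0.13253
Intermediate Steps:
B(t) = 3
C(m) = 9 - m
f(V, F) = -11
f(145, 16*B(3))/C(-74) = -11/(9 - 1*(-74)) = -11/(9 + 74) = -11/83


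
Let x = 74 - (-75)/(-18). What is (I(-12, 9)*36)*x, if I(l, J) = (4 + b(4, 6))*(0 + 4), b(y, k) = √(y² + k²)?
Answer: 40224 + 20112*√13 ≈ 1.1274e+5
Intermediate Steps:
x = 419/6 (x = 74 - (-75)*(-1)/18 = 74 - 1*25/6 = 74 - 25/6 = 419/6 ≈ 69.833)
b(y, k) = √(k² + y²)
I(l, J) = 16 + 8*√13 (I(l, J) = (4 + √(6² + 4²))*(0 + 4) = (4 + √(36 + 16))*4 = (4 + √52)*4 = (4 + 2*√13)*4 = 16 + 8*√13)
(I(-12, 9)*36)*x = ((16 + 8*√13)*36)*(419/6) = (576 + 288*√13)*(419/6) = 40224 + 20112*√13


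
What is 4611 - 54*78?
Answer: 399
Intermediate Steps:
4611 - 54*78 = 4611 - 1*4212 = 4611 - 4212 = 399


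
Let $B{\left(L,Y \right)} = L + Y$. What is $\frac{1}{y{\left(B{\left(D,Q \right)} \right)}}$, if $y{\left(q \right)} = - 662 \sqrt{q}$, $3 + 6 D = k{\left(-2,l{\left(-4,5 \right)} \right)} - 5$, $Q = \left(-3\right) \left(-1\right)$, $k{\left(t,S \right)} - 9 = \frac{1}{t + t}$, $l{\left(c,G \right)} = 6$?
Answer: $- \frac{\sqrt{2}}{1655} \approx -0.00085451$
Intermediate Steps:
$k{\left(t,S \right)} = 9 + \frac{1}{2 t}$ ($k{\left(t,S \right)} = 9 + \frac{1}{t + t} = 9 + \frac{1}{2 t}$)
$Q = 3$
$D = \frac{1}{8}$ ($D = - \frac{1}{2} + \frac{\left(9 + \frac{1}{2 \left(-2\right)}\right) - 5}{6} = - \frac{1}{2} + \frac{\left(9 + \frac{1}{2} \left(- \frac{1}{2}\right)\right) - 5}{6} = - \frac{1}{2} + \frac{\left(9 - \frac{1}{4}\right) - 5}{6} = - \frac{1}{2} + \frac{\frac{35}{4} - 5}{6} = - \frac{1}{2} + \frac{1}{6} \cdot \frac{15}{4} = - \frac{1}{2} + \frac{5}{8} = \frac{1}{8} \approx 0.125$)
$\frac{1}{y{\left(B{\left(D,Q \right)} \right)}} = \frac{1}{\left(-662\right) \sqrt{\frac{1}{8} + 3}} = \frac{1}{\left(-662\right) \sqrt{\frac{25}{8}}} = \frac{1}{\left(-662\right) \frac{5 \sqrt{2}}{4}} = \frac{1}{\left(- \frac{1655}{2}\right) \sqrt{2}} = - \frac{\sqrt{2}}{1655}$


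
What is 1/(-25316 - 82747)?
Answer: -1/108063 ≈ -9.2539e-6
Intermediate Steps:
1/(-25316 - 82747) = 1/(-108063) = -1/108063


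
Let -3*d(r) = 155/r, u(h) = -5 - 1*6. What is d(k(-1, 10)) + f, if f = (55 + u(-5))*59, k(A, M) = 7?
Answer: 54361/21 ≈ 2588.6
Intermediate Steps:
u(h) = -11 (u(h) = -5 - 6 = -11)
d(r) = -155/(3*r)
f = 2596 (f = (55 - 11)*59 = 44*59 = 2596)
d(k(-1, 10)) + f = -155/3/7 + 2596 = -155/3*⅐ + 2596 = -155/21 + 2596 = 54361/21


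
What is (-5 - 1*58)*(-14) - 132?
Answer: 750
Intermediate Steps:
(-5 - 1*58)*(-14) - 132 = (-5 - 58)*(-14) - 132 = -63*(-14) - 132 = 882 - 132 = 750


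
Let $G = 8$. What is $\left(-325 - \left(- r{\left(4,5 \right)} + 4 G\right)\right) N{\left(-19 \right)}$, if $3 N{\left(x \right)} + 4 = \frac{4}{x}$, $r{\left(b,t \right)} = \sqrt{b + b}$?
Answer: $\frac{9520}{19} - \frac{160 \sqrt{2}}{57} \approx 497.08$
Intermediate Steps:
$r{\left(b,t \right)} = \sqrt{2} \sqrt{b}$ ($r{\left(b,t \right)} = \sqrt{2 b} = \sqrt{2} \sqrt{b}$)
$N{\left(x \right)} = - \frac{4}{3} + \frac{4}{3 x}$ ($N{\left(x \right)} = - \frac{4}{3} + \frac{4 \frac{1}{x}}{3} = - \frac{4}{3} + \frac{4}{3 x}$)
$\left(-325 - \left(- r{\left(4,5 \right)} + 4 G\right)\right) N{\left(-19 \right)} = \left(-325 - \left(32 - \sqrt{2} \sqrt{4}\right)\right) \frac{4 \left(1 - -19\right)}{3 \left(-19\right)} = \left(-325 - \left(32 - \sqrt{2} \cdot 2\right)\right) \frac{4}{3} \left(- \frac{1}{19}\right) \left(1 + 19\right) = \left(-325 - \left(32 - 2 \sqrt{2}\right)\right) \frac{4}{3} \left(- \frac{1}{19}\right) 20 = \left(-325 - \left(32 - 2 \sqrt{2}\right)\right) \left(- \frac{80}{57}\right) = \left(-357 + 2 \sqrt{2}\right) \left(- \frac{80}{57}\right) = \frac{9520}{19} - \frac{160 \sqrt{2}}{57}$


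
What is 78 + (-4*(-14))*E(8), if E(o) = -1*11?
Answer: -538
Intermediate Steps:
E(o) = -11
78 + (-4*(-14))*E(8) = 78 - 4*(-14)*(-11) = 78 + 56*(-11) = 78 - 616 = -538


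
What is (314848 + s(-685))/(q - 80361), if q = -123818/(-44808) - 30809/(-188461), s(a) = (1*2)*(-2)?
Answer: -1329359601141936/339294305011199 ≈ -3.9180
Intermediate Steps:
s(a) = -4 (s(a) = 2*(-2) = -4)
q = 12357676885/4222280244 (q = -123818*(-1/44808) - 30809*(-1/188461) = 61909/22404 + 30809/188461 = 12357676885/4222280244 ≈ 2.9268)
(314848 + s(-685))/(q - 80361) = (314848 - 4)/(12357676885/4222280244 - 80361) = 314844/(-339294305011199/4222280244) = 314844*(-4222280244/339294305011199) = -1329359601141936/339294305011199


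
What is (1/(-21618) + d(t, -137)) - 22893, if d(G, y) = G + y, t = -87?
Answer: -499743307/21618 ≈ -23117.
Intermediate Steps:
(1/(-21618) + d(t, -137)) - 22893 = (1/(-21618) + (-87 - 137)) - 22893 = (-1/21618 - 224) - 22893 = -4842433/21618 - 22893 = -499743307/21618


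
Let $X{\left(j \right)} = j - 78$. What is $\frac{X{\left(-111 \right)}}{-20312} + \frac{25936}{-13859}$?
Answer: $- \frac{524192681}{281504008} \approx -1.8621$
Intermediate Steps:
$X{\left(j \right)} = -78 + j$ ($X{\left(j \right)} = j - 78 = -78 + j$)
$\frac{X{\left(-111 \right)}}{-20312} + \frac{25936}{-13859} = \frac{-78 - 111}{-20312} + \frac{25936}{-13859} = \left(-189\right) \left(- \frac{1}{20312}\right) + 25936 \left(- \frac{1}{13859}\right) = \frac{189}{20312} - \frac{25936}{13859} = - \frac{524192681}{281504008}$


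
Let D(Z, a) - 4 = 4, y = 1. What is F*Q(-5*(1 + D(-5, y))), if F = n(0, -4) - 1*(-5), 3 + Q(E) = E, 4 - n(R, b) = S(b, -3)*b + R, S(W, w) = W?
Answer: 336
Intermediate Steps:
D(Z, a) = 8 (D(Z, a) = 4 + 4 = 8)
n(R, b) = 4 - R - b**2 (n(R, b) = 4 - (b*b + R) = 4 - (b**2 + R) = 4 - (R + b**2) = 4 + (-R - b**2) = 4 - R - b**2)
Q(E) = -3 + E
F = -7 (F = (4 - 1*0 - 1*(-4)**2) - 1*(-5) = (4 + 0 - 1*16) + 5 = (4 + 0 - 16) + 5 = -12 + 5 = -7)
F*Q(-5*(1 + D(-5, y))) = -7*(-3 - 5*(1 + 8)) = -7*(-3 - 5*9) = -7*(-3 - 45) = -7*(-48) = 336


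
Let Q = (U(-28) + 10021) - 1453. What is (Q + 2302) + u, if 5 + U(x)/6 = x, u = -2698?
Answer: 7974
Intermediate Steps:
U(x) = -30 + 6*x
Q = 8370 (Q = ((-30 + 6*(-28)) + 10021) - 1453 = ((-30 - 168) + 10021) - 1453 = (-198 + 10021) - 1453 = 9823 - 1453 = 8370)
(Q + 2302) + u = (8370 + 2302) - 2698 = 10672 - 2698 = 7974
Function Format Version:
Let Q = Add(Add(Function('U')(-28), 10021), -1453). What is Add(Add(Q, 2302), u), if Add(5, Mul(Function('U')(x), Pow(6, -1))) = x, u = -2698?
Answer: 7974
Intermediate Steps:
Function('U')(x) = Add(-30, Mul(6, x))
Q = 8370 (Q = Add(Add(Add(-30, Mul(6, -28)), 10021), -1453) = Add(Add(Add(-30, -168), 10021), -1453) = Add(Add(-198, 10021), -1453) = Add(9823, -1453) = 8370)
Add(Add(Q, 2302), u) = Add(Add(8370, 2302), -2698) = Add(10672, -2698) = 7974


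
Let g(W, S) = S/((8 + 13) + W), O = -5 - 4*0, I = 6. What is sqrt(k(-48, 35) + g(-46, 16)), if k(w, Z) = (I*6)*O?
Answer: 2*I*sqrt(1129)/5 ≈ 13.44*I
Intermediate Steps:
O = -5 (O = -5 + 0 = -5)
g(W, S) = S/(21 + W)
k(w, Z) = -180 (k(w, Z) = (6*6)*(-5) = 36*(-5) = -180)
sqrt(k(-48, 35) + g(-46, 16)) = sqrt(-180 + 16/(21 - 46)) = sqrt(-180 + 16/(-25)) = sqrt(-180 + 16*(-1/25)) = sqrt(-180 - 16/25) = sqrt(-4516/25) = 2*I*sqrt(1129)/5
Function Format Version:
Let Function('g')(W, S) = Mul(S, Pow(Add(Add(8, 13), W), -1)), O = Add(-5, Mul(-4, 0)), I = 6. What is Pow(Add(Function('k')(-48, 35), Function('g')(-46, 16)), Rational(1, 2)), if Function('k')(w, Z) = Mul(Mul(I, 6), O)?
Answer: Mul(Rational(2, 5), I, Pow(1129, Rational(1, 2))) ≈ Mul(13.440, I)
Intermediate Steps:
O = -5 (O = Add(-5, 0) = -5)
Function('g')(W, S) = Mul(S, Pow(Add(21, W), -1))
Function('k')(w, Z) = -180 (Function('k')(w, Z) = Mul(Mul(6, 6), -5) = Mul(36, -5) = -180)
Pow(Add(Function('k')(-48, 35), Function('g')(-46, 16)), Rational(1, 2)) = Pow(Add(-180, Mul(16, Pow(Add(21, -46), -1))), Rational(1, 2)) = Pow(Add(-180, Mul(16, Pow(-25, -1))), Rational(1, 2)) = Pow(Add(-180, Mul(16, Rational(-1, 25))), Rational(1, 2)) = Pow(Add(-180, Rational(-16, 25)), Rational(1, 2)) = Pow(Rational(-4516, 25), Rational(1, 2)) = Mul(Rational(2, 5), I, Pow(1129, Rational(1, 2)))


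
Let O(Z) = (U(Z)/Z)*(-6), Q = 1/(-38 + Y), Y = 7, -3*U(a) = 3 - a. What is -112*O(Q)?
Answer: 21056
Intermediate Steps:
U(a) = -1 + a/3 (U(a) = -(3 - a)/3 = -1 + a/3)
Q = -1/31 (Q = 1/(-38 + 7) = 1/(-31) = -1/31 ≈ -0.032258)
O(Z) = -6*(-1 + Z/3)/Z (O(Z) = ((-1 + Z/3)/Z)*(-6) = -6*(-1 + Z/3)/Z)
-112*O(Q) = -112*(-2 + 6/(-1/31)) = -112*(-2 + 6*(-31)) = -112*(-2 - 186) = -112*(-188) = 21056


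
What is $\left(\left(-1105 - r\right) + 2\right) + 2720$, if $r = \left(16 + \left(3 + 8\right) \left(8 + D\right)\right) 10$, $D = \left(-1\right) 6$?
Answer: $1237$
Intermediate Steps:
$D = -6$
$r = 380$ ($r = \left(16 + \left(3 + 8\right) \left(8 - 6\right)\right) 10 = \left(16 + 11 \cdot 2\right) 10 = \left(16 + 22\right) 10 = 38 \cdot 10 = 380$)
$\left(\left(-1105 - r\right) + 2\right) + 2720 = \left(\left(-1105 - 380\right) + 2\right) + 2720 = \left(-1485 + 2\right) + 2720 = -1483 + 2720 = 1237$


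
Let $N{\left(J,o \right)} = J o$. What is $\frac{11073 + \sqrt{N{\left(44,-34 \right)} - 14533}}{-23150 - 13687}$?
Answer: $- \frac{3691}{12279} - \frac{i \sqrt{1781}}{12279} \approx -0.30059 - 0.0034369 i$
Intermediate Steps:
$\frac{11073 + \sqrt{N{\left(44,-34 \right)} - 14533}}{-23150 - 13687} = \frac{11073 + \sqrt{44 \left(-34\right) - 14533}}{-23150 - 13687} = \frac{11073 + \sqrt{-1496 - 14533}}{-36837} = \left(11073 + \sqrt{-16029}\right) \left(- \frac{1}{36837}\right) = \left(11073 + 3 i \sqrt{1781}\right) \left(- \frac{1}{36837}\right) = - \frac{3691}{12279} - \frac{i \sqrt{1781}}{12279}$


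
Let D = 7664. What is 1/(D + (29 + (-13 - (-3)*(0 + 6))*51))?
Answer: 1/7948 ≈ 0.00012582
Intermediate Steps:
1/(D + (29 + (-13 - (-3)*(0 + 6))*51)) = 1/(7664 + (29 + (-13 - (-3)*(0 + 6))*51)) = 1/(7664 + (29 + (-13 - (-3)*6)*51)) = 1/(7664 + (29 + (-13 - 1*(-18))*51)) = 1/(7664 + (29 + (-13 + 18)*51)) = 1/(7664 + (29 + 5*51)) = 1/(7664 + (29 + 255)) = 1/(7664 + 284) = 1/7948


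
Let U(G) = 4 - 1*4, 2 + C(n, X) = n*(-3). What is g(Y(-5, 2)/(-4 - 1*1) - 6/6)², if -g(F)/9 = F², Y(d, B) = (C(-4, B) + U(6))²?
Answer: 15752961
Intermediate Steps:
C(n, X) = -2 - 3*n (C(n, X) = -2 + n*(-3) = -2 - 3*n)
U(G) = 0 (U(G) = 4 - 4 = 0)
Y(d, B) = 100 (Y(d, B) = ((-2 - 3*(-4)) + 0)² = ((-2 + 12) + 0)² = (10 + 0)² = 10² = 100)
g(F) = -9*F²
g(Y(-5, 2)/(-4 - 1*1) - 6/6)² = (-9*(100/(-4 - 1*1) - 6/6)²)² = (-9*(100/(-4 - 1) - 6*⅙)²)² = (-9*(100/(-5) - 1)²)² = (-9*(100*(-⅕) - 1)²)² = (-9*(-20 - 1)²)² = (-9*(-21)²)² = (-9*441)² = (-3969)² = 15752961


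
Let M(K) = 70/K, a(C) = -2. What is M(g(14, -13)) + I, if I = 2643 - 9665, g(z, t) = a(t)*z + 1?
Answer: -189664/27 ≈ -7024.6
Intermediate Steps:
g(z, t) = 1 - 2*z (g(z, t) = -2*z + 1 = 1 - 2*z)
I = -7022
M(g(14, -13)) + I = 70/(1 - 2*14) - 7022 = 70/(1 - 28) - 7022 = 70/(-27) - 7022 = 70*(-1/27) - 7022 = -70/27 - 7022 = -189664/27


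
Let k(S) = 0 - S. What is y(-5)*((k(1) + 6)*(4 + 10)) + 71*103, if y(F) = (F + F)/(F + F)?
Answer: 7383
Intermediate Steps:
y(F) = 1 (y(F) = (2*F)/((2*F)) = (2*F)*(1/(2*F)) = 1)
k(S) = -S
y(-5)*((k(1) + 6)*(4 + 10)) + 71*103 = 1*((-1*1 + 6)*(4 + 10)) + 71*103 = 1*((-1 + 6)*14) + 7313 = 1*(5*14) + 7313 = 1*70 + 7313 = 70 + 7313 = 7383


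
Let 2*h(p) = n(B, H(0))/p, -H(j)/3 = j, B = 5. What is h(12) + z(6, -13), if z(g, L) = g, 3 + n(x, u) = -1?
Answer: 35/6 ≈ 5.8333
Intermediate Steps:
H(j) = -3*j
n(x, u) = -4 (n(x, u) = -3 - 1 = -4)
h(p) = -2/p (h(p) = (-4/p)/2 = -2/p)
h(12) + z(6, -13) = -2/12 + 6 = -2*1/12 + 6 = -⅙ + 6 = 35/6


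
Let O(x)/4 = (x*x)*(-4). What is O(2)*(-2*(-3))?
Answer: -384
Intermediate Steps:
O(x) = -16*x² (O(x) = 4*((x*x)*(-4)) = 4*(x²*(-4)) = 4*(-4*x²) = -16*x²)
O(2)*(-2*(-3)) = (-16*2²)*(-2*(-3)) = -16*4*6 = -64*6 = -384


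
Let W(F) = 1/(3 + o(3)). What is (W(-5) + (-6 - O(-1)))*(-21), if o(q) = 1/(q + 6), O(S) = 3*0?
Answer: 477/4 ≈ 119.25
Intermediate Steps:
O(S) = 0
o(q) = 1/(6 + q)
W(F) = 9/28 (W(F) = 1/(3 + 1/(6 + 3)) = 1/(3 + 1/9) = 1/(28/9) = 9/28)
(W(-5) + (-6 - O(-1)))*(-21) = (9/28 + (-6 - 1*0))*(-21) = (9/28 + (-6 + 0))*(-21) = (9/28 - 6)*(-21) = -159/28*(-21) = 477/4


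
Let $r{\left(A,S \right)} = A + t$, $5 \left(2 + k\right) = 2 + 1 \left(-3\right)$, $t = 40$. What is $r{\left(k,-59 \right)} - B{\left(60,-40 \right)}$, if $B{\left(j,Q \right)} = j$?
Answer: $- \frac{111}{5} \approx -22.2$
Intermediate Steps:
$k = - \frac{11}{5}$ ($k = -2 + \frac{2 + 1 \left(-3\right)}{5} = -2 + \frac{2 - 3}{5} = -2 + \frac{1}{5} \left(-1\right) = -2 - \frac{1}{5} = - \frac{11}{5} \approx -2.2$)
$r{\left(A,S \right)} = 40 + A$ ($r{\left(A,S \right)} = A + 40 = 40 + A$)
$r{\left(k,-59 \right)} - B{\left(60,-40 \right)} = \left(40 - \frac{11}{5}\right) - 60 = \frac{189}{5} - 60 = - \frac{111}{5}$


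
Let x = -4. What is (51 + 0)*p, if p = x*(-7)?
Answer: 1428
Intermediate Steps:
p = 28 (p = -4*(-7) = 28)
(51 + 0)*p = (51 + 0)*28 = 51*28 = 1428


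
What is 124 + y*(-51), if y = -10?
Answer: 634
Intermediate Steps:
124 + y*(-51) = 124 - 10*(-51) = 124 + 510 = 634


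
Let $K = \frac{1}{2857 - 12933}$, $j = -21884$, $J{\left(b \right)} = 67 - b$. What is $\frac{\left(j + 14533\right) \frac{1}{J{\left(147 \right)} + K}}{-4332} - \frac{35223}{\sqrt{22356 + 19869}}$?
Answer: $- \frac{18517169}{872985723} - \frac{11741 \sqrt{1689}}{2815} \approx -171.43$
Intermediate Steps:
$K = - \frac{1}{10076}$ ($K = \frac{1}{-10076} = - \frac{1}{10076} \approx -9.9246 \cdot 10^{-5}$)
$\frac{\left(j + 14533\right) \frac{1}{J{\left(147 \right)} + K}}{-4332} - \frac{35223}{\sqrt{22356 + 19869}} = \frac{\left(-21884 + 14533\right) \frac{1}{\left(67 - 147\right) - \frac{1}{10076}}}{-4332} - \frac{35223}{\sqrt{22356 + 19869}} = - \frac{7351}{\left(67 - 147\right) - \frac{1}{10076}} \left(- \frac{1}{4332}\right) - \frac{35223}{\sqrt{42225}} = - \frac{7351}{-80 - \frac{1}{10076}} \left(- \frac{1}{4332}\right) - \frac{35223}{5 \sqrt{1689}} = - \frac{7351}{- \frac{806081}{10076}} \left(- \frac{1}{4332}\right) - 35223 \frac{\sqrt{1689}}{8445} = \left(-7351\right) \left(- \frac{10076}{806081}\right) \left(- \frac{1}{4332}\right) - \frac{11741 \sqrt{1689}}{2815} = \frac{74068676}{806081} \left(- \frac{1}{4332}\right) - \frac{11741 \sqrt{1689}}{2815} = - \frac{18517169}{872985723} - \frac{11741 \sqrt{1689}}{2815}$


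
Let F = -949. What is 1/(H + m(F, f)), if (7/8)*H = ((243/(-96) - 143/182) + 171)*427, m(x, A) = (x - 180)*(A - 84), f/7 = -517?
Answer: 28/119350457 ≈ 2.3460e-7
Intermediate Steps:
f = -3619 (f = 7*(-517) = -3619)
m(x, A) = (-180 + x)*(-84 + A)
H = 2291221/28 (H = 8*(((243/(-96) - 143/182) + 171)*427)/7 = 8*(((243*(-1/96) - 143*1/182) + 171)*427)/7 = 8*(((-81/32 - 11/14) + 171)*427)/7 = 8*((-743/224 + 171)*427)/7 = 8*((37561/224)*427)/7 = (8/7)*(2291221/32) = 2291221/28 ≈ 81829.)
1/(H + m(F, f)) = 1/(2291221/28 + (15120 - 180*(-3619) - 84*(-949) - 3619*(-949))) = 1/(2291221/28 + (15120 + 651420 + 79716 + 3434431)) = 1/(2291221/28 + 4180687) = 1/(119350457/28) = 28/119350457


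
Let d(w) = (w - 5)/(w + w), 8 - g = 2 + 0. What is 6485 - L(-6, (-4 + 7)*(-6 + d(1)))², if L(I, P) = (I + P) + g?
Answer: 5909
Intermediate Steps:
g = 6 (g = 8 - (2 + 0) = 8 - 1*2 = 8 - 2 = 6)
d(w) = (-5 + w)/(2*w) (d(w) = (-5 + w)/((2*w)) = (-5 + w)*(1/(2*w)) = (-5 + w)/(2*w))
L(I, P) = 6 + I + P (L(I, P) = (I + P) + 6 = 6 + I + P)
6485 - L(-6, (-4 + 7)*(-6 + d(1)))² = 6485 - (6 - 6 + (-4 + 7)*(-6 + (½)*(-5 + 1)/1))² = 6485 - (6 - 6 + 3*(-6 + (½)*1*(-4)))² = 6485 - (6 - 6 + 3*(-6 - 2))² = 6485 - (6 - 6 + 3*(-8))² = 6485 - (6 - 6 - 24)² = 6485 - 1*(-24)² = 6485 - 1*576 = 6485 - 576 = 5909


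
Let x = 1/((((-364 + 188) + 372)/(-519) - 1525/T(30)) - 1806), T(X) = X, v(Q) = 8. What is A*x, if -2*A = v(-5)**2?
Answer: 11072/642595 ≈ 0.017230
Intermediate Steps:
A = -32 (A = -1/2*8**2 = -1/2*64 = -32)
x = -346/642595 (x = 1/((((-364 + 188) + 372)/(-519) - 1525/30) - 1806) = 1/(((-176 + 372)*(-1/519) - 1525*1/30) - 1806) = 1/((196*(-1/519) - 305/6) - 1806) = 1/((-196/519 - 305/6) - 1806) = 1/(-17719/346 - 1806) = 1/(-642595/346) = -346/642595 ≈ -0.00053844)
A*x = -32*(-346/642595) = 11072/642595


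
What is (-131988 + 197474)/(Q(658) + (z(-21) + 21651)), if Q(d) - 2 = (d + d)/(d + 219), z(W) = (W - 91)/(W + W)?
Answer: 172293666/56980007 ≈ 3.0238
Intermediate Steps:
z(W) = (-91 + W)/(2*W) (z(W) = (-91 + W)/((2*W)) = (-91 + W)*(1/(2*W)) = (-91 + W)/(2*W))
Q(d) = 2 + 2*d/(219 + d) (Q(d) = 2 + (d + d)/(d + 219) = 2 + (2*d)/(219 + d) = 2 + 2*d/(219 + d))
(-131988 + 197474)/(Q(658) + (z(-21) + 21651)) = (-131988 + 197474)/(2*(219 + 2*658)/(219 + 658) + ((1/2)*(-91 - 21)/(-21) + 21651)) = 65486/(2*(219 + 1316)/877 + ((1/2)*(-1/21)*(-112) + 21651)) = 65486/(2*(1/877)*1535 + (8/3 + 21651)) = 65486/(3070/877 + 64961/3) = 65486/(56980007/2631) = 65486*(2631/56980007) = 172293666/56980007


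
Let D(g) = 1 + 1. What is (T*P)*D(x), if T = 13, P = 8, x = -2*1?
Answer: 208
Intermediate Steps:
x = -2
D(g) = 2
(T*P)*D(x) = (13*8)*2 = 104*2 = 208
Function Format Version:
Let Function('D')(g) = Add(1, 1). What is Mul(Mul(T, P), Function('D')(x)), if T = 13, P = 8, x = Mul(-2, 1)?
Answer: 208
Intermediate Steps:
x = -2
Function('D')(g) = 2
Mul(Mul(T, P), Function('D')(x)) = Mul(Mul(13, 8), 2) = Mul(104, 2) = 208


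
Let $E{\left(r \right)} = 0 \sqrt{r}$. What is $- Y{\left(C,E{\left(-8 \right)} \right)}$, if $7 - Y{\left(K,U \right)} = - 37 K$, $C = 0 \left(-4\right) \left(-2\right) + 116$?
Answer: $-4299$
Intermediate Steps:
$E{\left(r \right)} = 0$
$C = 116$ ($C = 0 \left(-2\right) + 116 = 0 + 116 = 116$)
$Y{\left(K,U \right)} = 7 + 37 K$ ($Y{\left(K,U \right)} = 7 - - 37 K = 7 + 37 K$)
$- Y{\left(C,E{\left(-8 \right)} \right)} = - (7 + 37 \cdot 116) = - (7 + 4292) = \left(-1\right) 4299 = -4299$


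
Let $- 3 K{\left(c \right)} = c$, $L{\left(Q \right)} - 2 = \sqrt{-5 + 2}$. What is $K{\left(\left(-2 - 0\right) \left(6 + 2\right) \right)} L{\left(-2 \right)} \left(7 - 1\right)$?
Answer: $64 + 32 i \sqrt{3} \approx 64.0 + 55.426 i$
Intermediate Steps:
$L{\left(Q \right)} = 2 + i \sqrt{3}$ ($L{\left(Q \right)} = 2 + \sqrt{-5 + 2} = 2 + \sqrt{-3} = 2 + i \sqrt{3}$)
$K{\left(c \right)} = - \frac{c}{3}$
$K{\left(\left(-2 - 0\right) \left(6 + 2\right) \right)} L{\left(-2 \right)} \left(7 - 1\right) = - \frac{\left(-2 - 0\right) \left(6 + 2\right)}{3} \left(2 + i \sqrt{3}\right) \left(7 - 1\right) = - \frac{\left(-2 + 0\right) 8}{3} \left(2 + i \sqrt{3}\right) 6 = - \frac{\left(-2\right) 8}{3} \left(2 + i \sqrt{3}\right) 6 = \left(- \frac{1}{3}\right) \left(-16\right) \left(2 + i \sqrt{3}\right) 6 = \frac{16 \left(2 + i \sqrt{3}\right)}{3} \cdot 6 = \left(\frac{32}{3} + \frac{16 i \sqrt{3}}{3}\right) 6 = 64 + 32 i \sqrt{3}$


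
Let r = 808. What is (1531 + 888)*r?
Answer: 1954552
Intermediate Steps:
(1531 + 888)*r = (1531 + 888)*808 = 2419*808 = 1954552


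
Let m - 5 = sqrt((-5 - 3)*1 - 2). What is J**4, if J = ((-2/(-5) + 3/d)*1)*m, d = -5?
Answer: (5 + I*sqrt(10))**4/625 ≈ -1.24 + 1.5179*I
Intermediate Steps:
m = 5 + I*sqrt(10) (m = 5 + sqrt((-5 - 3)*1 - 2) = 5 + sqrt(-8*1 - 2) = 5 + sqrt(-8 - 2) = 5 + sqrt(-10) = 5 + I*sqrt(10) ≈ 5.0 + 3.1623*I)
J = -1 - I*sqrt(10)/5 (J = ((-2/(-5) + 3/(-5))*1)*(5 + I*sqrt(10)) = ((-2*(-1/5) + 3*(-1/5))*1)*(5 + I*sqrt(10)) = ((2/5 - 3/5)*1)*(5 + I*sqrt(10)) = (-1/5*1)*(5 + I*sqrt(10)) = -(5 + I*sqrt(10))/5 = -1 - I*sqrt(10)/5 ≈ -1.0 - 0.63246*I)
J**4 = (-1 - I*sqrt(10)/5)**4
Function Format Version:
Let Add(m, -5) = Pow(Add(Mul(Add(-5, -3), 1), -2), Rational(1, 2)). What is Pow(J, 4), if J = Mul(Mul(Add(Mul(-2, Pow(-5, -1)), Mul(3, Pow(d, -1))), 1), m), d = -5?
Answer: Mul(Rational(1, 625), Pow(Add(5, Mul(I, Pow(10, Rational(1, 2)))), 4)) ≈ Add(-1.2400, Mul(1.5179, I))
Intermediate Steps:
m = Add(5, Mul(I, Pow(10, Rational(1, 2)))) (m = Add(5, Pow(Add(Mul(Add(-5, -3), 1), -2), Rational(1, 2))) = Add(5, Pow(Add(Mul(-8, 1), -2), Rational(1, 2))) = Add(5, Pow(Add(-8, -2), Rational(1, 2))) = Add(5, Pow(-10, Rational(1, 2))) = Add(5, Mul(I, Pow(10, Rational(1, 2)))) ≈ Add(5.0000, Mul(3.1623, I)))
J = Add(-1, Mul(Rational(-1, 5), I, Pow(10, Rational(1, 2)))) (J = Mul(Mul(Add(Mul(-2, Pow(-5, -1)), Mul(3, Pow(-5, -1))), 1), Add(5, Mul(I, Pow(10, Rational(1, 2))))) = Mul(Mul(Add(Mul(-2, Rational(-1, 5)), Mul(3, Rational(-1, 5))), 1), Add(5, Mul(I, Pow(10, Rational(1, 2))))) = Mul(Mul(Add(Rational(2, 5), Rational(-3, 5)), 1), Add(5, Mul(I, Pow(10, Rational(1, 2))))) = Mul(Mul(Rational(-1, 5), 1), Add(5, Mul(I, Pow(10, Rational(1, 2))))) = Mul(Rational(-1, 5), Add(5, Mul(I, Pow(10, Rational(1, 2))))) = Add(-1, Mul(Rational(-1, 5), I, Pow(10, Rational(1, 2)))) ≈ Add(-1.0000, Mul(-0.63246, I)))
Pow(J, 4) = Pow(Add(-1, Mul(Rational(-1, 5), I, Pow(10, Rational(1, 2)))), 4)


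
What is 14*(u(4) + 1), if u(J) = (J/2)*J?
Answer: 126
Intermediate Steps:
u(J) = J²/2 (u(J) = (J*(½))*J = (J/2)*J = J²/2)
14*(u(4) + 1) = 14*((½)*4² + 1) = 14*((½)*16 + 1) = 14*(8 + 1) = 14*9 = 126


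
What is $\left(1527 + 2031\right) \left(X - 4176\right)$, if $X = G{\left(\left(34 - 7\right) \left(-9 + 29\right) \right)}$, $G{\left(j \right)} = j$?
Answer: $-12936888$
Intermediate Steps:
$X = 540$ ($X = \left(34 - 7\right) \left(-9 + 29\right) = \left(34 - 7\right) 20 = 27 \cdot 20 = 540$)
$\left(1527 + 2031\right) \left(X - 4176\right) = \left(1527 + 2031\right) \left(540 - 4176\right) = 3558 \left(-3636\right) = -12936888$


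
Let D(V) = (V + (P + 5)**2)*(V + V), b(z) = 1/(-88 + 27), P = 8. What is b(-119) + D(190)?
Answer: 8321619/61 ≈ 1.3642e+5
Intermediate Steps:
b(z) = -1/61 (b(z) = 1/(-61) = -1/61)
D(V) = 2*V*(169 + V) (D(V) = (V + (8 + 5)**2)*(V + V) = (V + 13**2)*(2*V) = (V + 169)*(2*V) = (169 + V)*(2*V) = 2*V*(169 + V))
b(-119) + D(190) = -1/61 + 2*190*(169 + 190) = -1/61 + 2*190*359 = -1/61 + 136420 = 8321619/61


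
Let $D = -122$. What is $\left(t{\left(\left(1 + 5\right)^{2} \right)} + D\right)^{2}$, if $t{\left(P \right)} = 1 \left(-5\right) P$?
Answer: $91204$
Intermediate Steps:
$t{\left(P \right)} = - 5 P$
$\left(t{\left(\left(1 + 5\right)^{2} \right)} + D\right)^{2} = \left(- 5 \left(1 + 5\right)^{2} - 122\right)^{2} = \left(- 5 \cdot 6^{2} - 122\right)^{2} = \left(\left(-5\right) 36 - 122\right)^{2} = \left(-180 - 122\right)^{2} = \left(-302\right)^{2} = 91204$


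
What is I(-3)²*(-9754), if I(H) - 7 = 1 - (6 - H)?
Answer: -9754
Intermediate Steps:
I(H) = 2 + H (I(H) = 7 + (1 - (6 - H)) = 7 + (1 + (-6 + H)) = 7 + (-5 + H) = 2 + H)
I(-3)²*(-9754) = (2 - 3)²*(-9754) = (-1)²*(-9754) = 1*(-9754) = -9754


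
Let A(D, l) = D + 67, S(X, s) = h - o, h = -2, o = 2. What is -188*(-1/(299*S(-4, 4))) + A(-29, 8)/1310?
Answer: -25104/195845 ≈ -0.12818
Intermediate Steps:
S(X, s) = -4 (S(X, s) = -2 - 1*2 = -2 - 2 = -4)
A(D, l) = 67 + D
-188*(-1/(299*S(-4, 4))) + A(-29, 8)/1310 = -188/((-4*(-299))) + (67 - 29)/1310 = -188/1196 + 38*(1/1310) = -188*1/1196 + 19/655 = -47/299 + 19/655 = -25104/195845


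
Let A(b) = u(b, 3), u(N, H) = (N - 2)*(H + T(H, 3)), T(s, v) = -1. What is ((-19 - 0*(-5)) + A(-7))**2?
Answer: 1369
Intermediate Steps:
u(N, H) = (-1 + H)*(-2 + N) (u(N, H) = (N - 2)*(H - 1) = (-2 + N)*(-1 + H) = (-1 + H)*(-2 + N))
A(b) = -4 + 2*b (A(b) = 2 - b - 2*3 + 3*b = 2 - b - 6 + 3*b = -4 + 2*b)
((-19 - 0*(-5)) + A(-7))**2 = ((-19 - 0*(-5)) + (-4 + 2*(-7)))**2 = ((-19 - 1*0) + (-4 - 14))**2 = ((-19 + 0) - 18)**2 = (-19 - 18)**2 = (-37)**2 = 1369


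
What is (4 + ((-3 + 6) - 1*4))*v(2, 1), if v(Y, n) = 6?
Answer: 18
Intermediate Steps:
(4 + ((-3 + 6) - 1*4))*v(2, 1) = (4 + ((-3 + 6) - 1*4))*6 = (4 + (3 - 4))*6 = (4 - 1)*6 = 3*6 = 18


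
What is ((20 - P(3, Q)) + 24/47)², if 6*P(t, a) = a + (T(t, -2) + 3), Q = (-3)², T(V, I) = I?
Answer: 7059649/19881 ≈ 355.10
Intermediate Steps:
Q = 9
P(t, a) = ⅙ + a/6 (P(t, a) = (a + (-2 + 3))/6 = (a + 1)/6 = (1 + a)/6 = ⅙ + a/6)
((20 - P(3, Q)) + 24/47)² = ((20 - (⅙ + (⅙)*9)) + 24/47)² = ((20 - (⅙ + 3/2)) + 24*(1/47))² = ((20 - 1*5/3) + 24/47)² = ((20 - 5/3) + 24/47)² = (55/3 + 24/47)² = (2657/141)² = 7059649/19881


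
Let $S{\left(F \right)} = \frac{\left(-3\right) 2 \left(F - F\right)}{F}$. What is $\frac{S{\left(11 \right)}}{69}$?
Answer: $0$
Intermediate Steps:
$S{\left(F \right)} = 0$ ($S{\left(F \right)} = \frac{\left(-6\right) 0}{F} = \frac{0}{F} = 0$)
$\frac{S{\left(11 \right)}}{69} = \frac{0}{69} = 0 \cdot \frac{1}{69} = 0$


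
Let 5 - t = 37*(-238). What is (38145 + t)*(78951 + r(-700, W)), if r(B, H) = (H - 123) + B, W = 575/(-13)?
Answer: 3666501468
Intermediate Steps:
W = -575/13 (W = 575*(-1/13) = -575/13 ≈ -44.231)
t = 8811 (t = 5 - 37*(-238) = 5 - 1*(-8806) = 5 + 8806 = 8811)
r(B, H) = -123 + B + H (r(B, H) = (-123 + H) + B = -123 + B + H)
(38145 + t)*(78951 + r(-700, W)) = (38145 + 8811)*(78951 + (-123 - 700 - 575/13)) = 46956*(78951 - 11274/13) = 46956*(1015089/13) = 3666501468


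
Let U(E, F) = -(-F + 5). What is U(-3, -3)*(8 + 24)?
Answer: -256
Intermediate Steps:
U(E, F) = -5 + F (U(E, F) = -(5 - F) = -5 + F)
U(-3, -3)*(8 + 24) = (-5 - 3)*(8 + 24) = -8*32 = -256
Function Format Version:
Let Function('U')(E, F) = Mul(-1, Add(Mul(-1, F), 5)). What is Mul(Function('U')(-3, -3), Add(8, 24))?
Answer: -256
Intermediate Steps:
Function('U')(E, F) = Add(-5, F) (Function('U')(E, F) = Mul(-1, Add(5, Mul(-1, F))) = Add(-5, F))
Mul(Function('U')(-3, -3), Add(8, 24)) = Mul(Add(-5, -3), Add(8, 24)) = Mul(-8, 32) = -256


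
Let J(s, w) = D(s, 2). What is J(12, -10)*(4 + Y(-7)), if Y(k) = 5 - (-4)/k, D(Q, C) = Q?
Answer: 708/7 ≈ 101.14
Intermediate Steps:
Y(k) = 5 + 4/k
J(s, w) = s
J(12, -10)*(4 + Y(-7)) = 12*(4 + (5 + 4/(-7))) = 12*(4 + (5 + 4*(-⅐))) = 12*(4 + (5 - 4/7)) = 12*(4 + 31/7) = 12*(59/7) = 708/7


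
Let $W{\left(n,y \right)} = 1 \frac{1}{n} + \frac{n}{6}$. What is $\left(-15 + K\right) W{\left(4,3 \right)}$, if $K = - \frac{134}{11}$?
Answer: $- \frac{299}{12} \approx -24.917$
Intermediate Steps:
$K = - \frac{134}{11}$ ($K = \left(-134\right) \frac{1}{11} = - \frac{134}{11} \approx -12.182$)
$W{\left(n,y \right)} = \frac{1}{n} + \frac{n}{6}$ ($W{\left(n,y \right)} = \frac{1}{n} + n \frac{1}{6} = \frac{1}{n} + \frac{n}{6}$)
$\left(-15 + K\right) W{\left(4,3 \right)} = \left(-15 - \frac{134}{11}\right) \left(\frac{1}{4} + \frac{1}{6} \cdot 4\right) = - \frac{299 \left(\frac{1}{4} + \frac{2}{3}\right)}{11} = \left(- \frac{299}{11}\right) \frac{11}{12} = - \frac{299}{12}$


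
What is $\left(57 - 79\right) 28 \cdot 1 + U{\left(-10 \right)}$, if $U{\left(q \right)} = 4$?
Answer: $-612$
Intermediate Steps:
$\left(57 - 79\right) 28 \cdot 1 + U{\left(-10 \right)} = \left(57 - 79\right) 28 \cdot 1 + 4 = \left(-22\right) 28 + 4 = -616 + 4 = -612$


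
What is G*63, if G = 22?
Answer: 1386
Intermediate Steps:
G*63 = 22*63 = 1386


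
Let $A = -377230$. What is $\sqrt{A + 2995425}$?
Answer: $\sqrt{2618195} \approx 1618.1$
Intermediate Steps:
$\sqrt{A + 2995425} = \sqrt{-377230 + 2995425} = \sqrt{2618195}$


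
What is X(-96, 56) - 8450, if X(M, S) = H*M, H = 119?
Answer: -19874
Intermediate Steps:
X(M, S) = 119*M
X(-96, 56) - 8450 = 119*(-96) - 8450 = -11424 - 8450 = -19874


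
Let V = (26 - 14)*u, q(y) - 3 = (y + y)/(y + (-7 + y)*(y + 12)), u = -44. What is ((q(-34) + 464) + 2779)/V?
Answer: -704365/114576 ≈ -6.1476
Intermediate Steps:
q(y) = 3 + 2*y/(y + (-7 + y)*(12 + y)) (q(y) = 3 + (y + y)/(y + (-7 + y)*(y + 12)) = 3 + (2*y)/(y + (-7 + y)*(12 + y)) = 3 + 2*y/(y + (-7 + y)*(12 + y)))
V = -528 (V = (26 - 14)*(-44) = 12*(-44) = -528)
((q(-34) + 464) + 2779)/V = (((-252 + 3*(-34)**2 + 20*(-34))/(-84 + (-34)**2 + 6*(-34)) + 464) + 2779)/(-528) = (((-252 + 3*1156 - 680)/(-84 + 1156 - 204) + 464) + 2779)*(-1/528) = (((-252 + 3468 - 680)/868 + 464) + 2779)*(-1/528) = (((1/868)*2536 + 464) + 2779)*(-1/528) = ((634/217 + 464) + 2779)*(-1/528) = (101322/217 + 2779)*(-1/528) = (704365/217)*(-1/528) = -704365/114576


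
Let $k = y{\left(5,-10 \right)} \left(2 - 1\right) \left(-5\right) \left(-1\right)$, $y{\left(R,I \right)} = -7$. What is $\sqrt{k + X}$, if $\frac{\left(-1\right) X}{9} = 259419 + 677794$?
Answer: $2 i \sqrt{2108738} \approx 2904.3 i$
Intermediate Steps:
$k = -35$ ($k = - 7 \left(2 - 1\right) \left(-5\right) \left(-1\right) = - 7 \cdot 1 \left(-5\right) \left(-1\right) = \left(-7\right) \left(-5\right) \left(-1\right) = 35 \left(-1\right) = -35$)
$X = -8434917$ ($X = - 9 \left(259419 + 677794\right) = \left(-9\right) 937213 = -8434917$)
$\sqrt{k + X} = \sqrt{-35 - 8434917} = \sqrt{-8434952} = 2 i \sqrt{2108738}$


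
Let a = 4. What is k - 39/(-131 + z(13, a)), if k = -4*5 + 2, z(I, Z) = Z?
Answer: -2247/127 ≈ -17.693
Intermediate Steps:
k = -18 (k = -20 + 2 = -18)
k - 39/(-131 + z(13, a)) = -18 - 39/(-131 + 4) = -18 - 39/(-127) = -18 - 39*(-1/127) = -18 + 39/127 = -2247/127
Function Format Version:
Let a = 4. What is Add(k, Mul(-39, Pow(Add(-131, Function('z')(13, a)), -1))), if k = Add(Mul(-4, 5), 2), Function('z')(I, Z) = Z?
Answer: Rational(-2247, 127) ≈ -17.693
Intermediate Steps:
k = -18 (k = Add(-20, 2) = -18)
Add(k, Mul(-39, Pow(Add(-131, Function('z')(13, a)), -1))) = Add(-18, Mul(-39, Pow(Add(-131, 4), -1))) = Add(-18, Mul(-39, Pow(-127, -1))) = Add(-18, Mul(-39, Rational(-1, 127))) = Add(-18, Rational(39, 127)) = Rational(-2247, 127)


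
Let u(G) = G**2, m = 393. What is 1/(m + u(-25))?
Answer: 1/1018 ≈ 0.00098232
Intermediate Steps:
1/(m + u(-25)) = 1/(393 + (-25)**2) = 1/(393 + 625) = 1/1018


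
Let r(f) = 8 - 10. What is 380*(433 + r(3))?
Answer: 163780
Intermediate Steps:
r(f) = -2
380*(433 + r(3)) = 380*(433 - 2) = 380*431 = 163780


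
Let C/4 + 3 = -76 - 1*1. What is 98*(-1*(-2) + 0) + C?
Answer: -124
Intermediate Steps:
C = -320 (C = -12 + 4*(-76 - 1*1) = -12 + 4*(-76 - 1) = -12 + 4*(-77) = -12 - 308 = -320)
98*(-1*(-2) + 0) + C = 98*(-1*(-2) + 0) - 320 = 98*(2 + 0) - 320 = 98*2 - 320 = 196 - 320 = -124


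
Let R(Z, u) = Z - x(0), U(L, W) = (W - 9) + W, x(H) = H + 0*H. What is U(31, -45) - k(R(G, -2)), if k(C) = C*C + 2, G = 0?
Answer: -101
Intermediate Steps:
x(H) = H (x(H) = H + 0 = H)
U(L, W) = -9 + 2*W (U(L, W) = (-9 + W) + W = -9 + 2*W)
R(Z, u) = Z (R(Z, u) = Z - 1*0 = Z + 0 = Z)
k(C) = 2 + C² (k(C) = C² + 2 = 2 + C²)
U(31, -45) - k(R(G, -2)) = (-9 + 2*(-45)) - (2 + 0²) = (-9 - 90) - (2 + 0) = -99 - 1*2 = -99 - 2 = -101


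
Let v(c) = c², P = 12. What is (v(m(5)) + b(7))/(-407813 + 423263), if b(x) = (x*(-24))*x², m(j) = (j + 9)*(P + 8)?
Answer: 35084/7725 ≈ 4.5416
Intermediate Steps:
m(j) = 180 + 20*j (m(j) = (j + 9)*(12 + 8) = (9 + j)*20 = 180 + 20*j)
b(x) = -24*x³ (b(x) = (-24*x)*x² = -24*x³)
(v(m(5)) + b(7))/(-407813 + 423263) = ((180 + 20*5)² - 24*7³)/(-407813 + 423263) = ((180 + 100)² - 24*343)/15450 = (280² - 8232)*(1/15450) = (78400 - 8232)*(1/15450) = 70168*(1/15450) = 35084/7725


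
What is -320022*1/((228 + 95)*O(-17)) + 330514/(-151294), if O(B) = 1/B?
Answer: 24205564351/1437293 ≈ 16841.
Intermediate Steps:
-320022*1/((228 + 95)*O(-17)) + 330514/(-151294) = -320022*(-17/(228 + 95)) + 330514/(-151294) = -320022/((-1/17*323)) + 330514*(-1/151294) = -320022/(-19) - 165257/75647 = -320022*(-1/19) - 165257/75647 = 320022/19 - 165257/75647 = 24205564351/1437293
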